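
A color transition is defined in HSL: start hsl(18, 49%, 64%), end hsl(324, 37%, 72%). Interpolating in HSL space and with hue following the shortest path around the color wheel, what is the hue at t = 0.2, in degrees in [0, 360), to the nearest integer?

Hue: 324 − 18 = 306°, but |306| > 180 so the shorter arc goes the other way: Δh = 306 − 360 = -54°.
H = 18 + 0.2 × (-54) = 7.2 → 7°

7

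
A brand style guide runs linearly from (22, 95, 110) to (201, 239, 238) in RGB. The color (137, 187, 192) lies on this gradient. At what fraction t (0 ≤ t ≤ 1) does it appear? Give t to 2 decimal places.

0.64

Invert the lerp on the R channel (largest span, 179): t = (137 − 22) / (201 − 22) = 115/179 = 0.64246.
Check on G: (187 − 95)/(239 − 95) = 0.6389 ✓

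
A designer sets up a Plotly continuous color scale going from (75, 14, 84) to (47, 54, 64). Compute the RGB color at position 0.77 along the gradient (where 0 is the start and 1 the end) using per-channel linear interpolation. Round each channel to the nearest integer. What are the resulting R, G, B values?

R = 75 + 0.77 × (47 − 75) = 75 + 0.77 × -28 = 53.44 → 53
G = 14 + 0.77 × (54 − 14) = 14 + 0.77 × 40 = 44.8 → 45
B = 84 + 0.77 × (64 − 84) = 84 + 0.77 × -20 = 68.6 → 69

(53, 45, 69)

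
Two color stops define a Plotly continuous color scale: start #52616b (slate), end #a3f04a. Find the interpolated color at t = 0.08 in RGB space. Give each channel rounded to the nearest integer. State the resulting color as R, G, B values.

#52616b → (82, 97, 107); #a3f04a → (163, 240, 74).
R = 82 + 0.08 × (163 − 82) = 82 + 0.08 × 81 = 88.48 → 88
G = 97 + 0.08 × (240 − 97) = 97 + 0.08 × 143 = 108.44 → 108
B = 107 + 0.08 × (74 − 107) = 107 + 0.08 × -33 = 104.36 → 104

(88, 108, 104)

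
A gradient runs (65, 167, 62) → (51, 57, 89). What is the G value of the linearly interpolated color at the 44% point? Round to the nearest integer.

119

G = 167 + 0.44 × (57 − 167) = 118.6 → 119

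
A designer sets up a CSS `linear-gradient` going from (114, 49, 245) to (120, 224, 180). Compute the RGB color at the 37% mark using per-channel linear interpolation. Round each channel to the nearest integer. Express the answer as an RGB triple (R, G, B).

(116, 114, 221)

37% corresponds to t = 0.37.
R = 114 + 0.37 × (120 − 114) = 114 + 0.37 × 6 = 116.22 → 116
G = 49 + 0.37 × (224 − 49) = 49 + 0.37 × 175 = 113.75 → 114
B = 245 + 0.37 × (180 − 245) = 245 + 0.37 × -65 = 220.95 → 221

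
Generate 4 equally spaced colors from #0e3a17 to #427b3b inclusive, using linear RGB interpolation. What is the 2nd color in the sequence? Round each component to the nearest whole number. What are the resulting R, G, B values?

(31, 80, 35)

With 4 swatches and endpoints inclusive, swatch 2 sits at t = (2 − 1)/(4 − 1) = 1/3 ≈ 0.3333.
#0e3a17 → (14, 58, 23); #427b3b → (66, 123, 59).
R = 14 + 0.3333 × (66 − 14) = 31.332 → 31
G = 58 + 0.3333 × (123 − 58) = 79.665 → 80
B = 23 + 0.3333 × (59 − 23) = 34.999 → 35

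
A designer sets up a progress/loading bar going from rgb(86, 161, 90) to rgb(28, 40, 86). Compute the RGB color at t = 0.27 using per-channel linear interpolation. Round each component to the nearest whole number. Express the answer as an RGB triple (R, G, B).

R = 86 + 0.27 × (28 − 86) = 86 + 0.27 × -58 = 70.34 → 70
G = 161 + 0.27 × (40 − 161) = 161 + 0.27 × -121 = 128.33 → 128
B = 90 + 0.27 × (86 − 90) = 90 + 0.27 × -4 = 88.92 → 89

(70, 128, 89)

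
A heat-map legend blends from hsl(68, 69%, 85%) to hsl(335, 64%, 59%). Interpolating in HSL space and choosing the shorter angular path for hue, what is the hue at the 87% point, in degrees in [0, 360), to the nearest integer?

347

Hue: 335 − 68 = 267°, but |267| > 180 so the shorter arc goes the other way: Δh = 267 − 360 = -93°.
H = 68 + 0.87 × (-93) = -12.91 → -13 → -13 mod 360 = 347°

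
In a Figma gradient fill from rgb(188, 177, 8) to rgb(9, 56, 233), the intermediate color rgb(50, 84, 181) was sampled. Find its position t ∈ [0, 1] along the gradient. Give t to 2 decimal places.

Invert the lerp on the B channel (largest span, 225): t = (181 − 8) / (233 − 8) = 173/225 = 0.76889.
Check on R: (50 − 188)/(9 − 188) = 0.7709 ✓

0.77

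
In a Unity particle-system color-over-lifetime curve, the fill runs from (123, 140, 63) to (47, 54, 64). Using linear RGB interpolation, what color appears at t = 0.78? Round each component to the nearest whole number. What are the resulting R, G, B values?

R = 123 + 0.78 × (47 − 123) = 123 + 0.78 × -76 = 63.72 → 64
G = 140 + 0.78 × (54 − 140) = 140 + 0.78 × -86 = 72.92 → 73
B = 63 + 0.78 × (64 − 63) = 63 + 0.78 × 1 = 63.78 → 64

(64, 73, 64)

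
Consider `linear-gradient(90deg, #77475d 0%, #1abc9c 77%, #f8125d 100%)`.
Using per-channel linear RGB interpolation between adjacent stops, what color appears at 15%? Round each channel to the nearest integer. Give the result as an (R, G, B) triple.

(101, 94, 105)

15% lies between the 0% and 77% stops, so the local fraction is t = (15 − 0)/(77 − 0) = 15/77 ≈ 0.1948.
#77475d → (119, 71, 93); #1abc9c → (26, 188, 156).
R = 119 + 0.1948 × (26 − 119) = 100.884 → 101
G = 71 + 0.1948 × (188 − 71) = 93.792 → 94
B = 93 + 0.1948 × (156 − 93) = 105.272 → 105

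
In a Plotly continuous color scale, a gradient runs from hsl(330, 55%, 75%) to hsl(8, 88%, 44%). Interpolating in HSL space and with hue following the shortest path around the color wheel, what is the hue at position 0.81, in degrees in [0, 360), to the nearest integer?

Hue: 8 − 330 = -322°, but |-322| > 180 so the shorter arc goes the other way: Δh = -322 + 360 = 38°.
H = 330 + 0.81 × (38) = 360.78 → 361 → 361 mod 360 = 1°

1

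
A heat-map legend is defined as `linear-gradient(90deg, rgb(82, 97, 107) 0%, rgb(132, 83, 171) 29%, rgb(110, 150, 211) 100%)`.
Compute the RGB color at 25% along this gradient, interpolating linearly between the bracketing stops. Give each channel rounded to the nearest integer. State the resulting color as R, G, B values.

(125, 85, 162)

25% lies between the 0% and 29% stops, so the local fraction is t = (25 − 0)/(29 − 0) = 25/29 ≈ 0.8621.
R = 82 + 0.8621 × (132 − 82) = 125.105 → 125
G = 97 + 0.8621 × (83 − 97) = 84.931 → 85
B = 107 + 0.8621 × (171 − 107) = 162.174 → 162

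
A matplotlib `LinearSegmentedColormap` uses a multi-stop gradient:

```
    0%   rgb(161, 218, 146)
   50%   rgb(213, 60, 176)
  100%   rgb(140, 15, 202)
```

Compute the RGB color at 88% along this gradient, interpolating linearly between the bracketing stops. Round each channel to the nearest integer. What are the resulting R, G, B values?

88% lies between the 50% and 100% stops, so the local fraction is t = (88 − 50)/(100 − 50) = 38/50 ≈ 0.76.
R = 213 + 0.76 × (140 − 213) = 157.52 → 158
G = 60 + 0.76 × (15 − 60) = 25.8 → 26
B = 176 + 0.76 × (202 − 176) = 195.76 → 196

(158, 26, 196)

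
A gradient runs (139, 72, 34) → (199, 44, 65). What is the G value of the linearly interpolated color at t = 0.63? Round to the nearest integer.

G = 72 + 0.63 × (44 − 72) = 54.36 → 54

54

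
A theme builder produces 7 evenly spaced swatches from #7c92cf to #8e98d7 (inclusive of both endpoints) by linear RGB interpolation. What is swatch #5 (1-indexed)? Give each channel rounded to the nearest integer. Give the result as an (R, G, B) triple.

With 7 swatches and endpoints inclusive, swatch 5 sits at t = (5 − 1)/(7 − 1) = 4/6 ≈ 0.6667.
#7c92cf → (124, 146, 207); #8e98d7 → (142, 152, 215).
R = 124 + 0.6667 × (142 − 124) = 136.001 → 136
G = 146 + 0.6667 × (152 − 146) = 150 → 150
B = 207 + 0.6667 × (215 − 207) = 212.334 → 212

(136, 150, 212)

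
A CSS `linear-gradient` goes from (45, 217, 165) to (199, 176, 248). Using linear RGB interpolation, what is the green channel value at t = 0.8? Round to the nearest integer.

G = 217 + 0.8 × (176 − 217) = 184.2 → 184

184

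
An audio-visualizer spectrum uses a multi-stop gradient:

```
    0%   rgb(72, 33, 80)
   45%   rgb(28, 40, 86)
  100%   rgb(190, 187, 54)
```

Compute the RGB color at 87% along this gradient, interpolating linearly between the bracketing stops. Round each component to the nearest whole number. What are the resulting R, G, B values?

(152, 152, 62)

87% lies between the 45% and 100% stops, so the local fraction is t = (87 − 45)/(100 − 45) = 42/55 ≈ 0.7636.
R = 28 + 0.7636 × (190 − 28) = 151.703 → 152
G = 40 + 0.7636 × (187 − 40) = 152.249 → 152
B = 86 + 0.7636 × (54 − 86) = 61.565 → 62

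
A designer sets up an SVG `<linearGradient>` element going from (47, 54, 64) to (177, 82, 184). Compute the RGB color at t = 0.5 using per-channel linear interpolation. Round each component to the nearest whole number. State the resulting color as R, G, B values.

(112, 68, 124)

R = 47 + 0.5 × (177 − 47) = 47 + 0.5 × 130 = 112 → 112
G = 54 + 0.5 × (82 − 54) = 54 + 0.5 × 28 = 68 → 68
B = 64 + 0.5 × (184 − 64) = 64 + 0.5 × 120 = 124 → 124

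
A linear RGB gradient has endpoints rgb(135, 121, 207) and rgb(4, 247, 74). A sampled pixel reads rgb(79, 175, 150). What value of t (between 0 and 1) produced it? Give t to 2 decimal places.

Invert the lerp on the B channel (largest span, 133): t = (150 − 207) / (74 − 207) = -57/-133 = 0.42857.
Check on R: (79 − 135)/(4 − 135) = 0.4275 ✓

0.43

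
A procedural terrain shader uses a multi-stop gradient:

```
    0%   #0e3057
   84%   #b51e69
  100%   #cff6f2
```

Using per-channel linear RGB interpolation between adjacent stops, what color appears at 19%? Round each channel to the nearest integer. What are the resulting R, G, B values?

19% lies between the 0% and 84% stops, so the local fraction is t = (19 − 0)/(84 − 0) = 19/84 ≈ 0.2262.
#0e3057 → (14, 48, 87); #b51e69 → (181, 30, 105).
R = 14 + 0.2262 × (181 − 14) = 51.775 → 52
G = 48 + 0.2262 × (30 − 48) = 43.928 → 44
B = 87 + 0.2262 × (105 − 87) = 91.072 → 91

(52, 44, 91)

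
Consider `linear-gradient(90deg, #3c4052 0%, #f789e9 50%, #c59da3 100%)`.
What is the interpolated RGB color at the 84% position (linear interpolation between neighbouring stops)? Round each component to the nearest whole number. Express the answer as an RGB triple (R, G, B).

(213, 151, 185)

84% lies between the 50% and 100% stops, so the local fraction is t = (84 − 50)/(100 − 50) = 34/50 ≈ 0.68.
#f789e9 → (247, 137, 233); #c59da3 → (197, 157, 163).
R = 247 + 0.68 × (197 − 247) = 213 → 213
G = 137 + 0.68 × (157 − 137) = 150.6 → 151
B = 233 + 0.68 × (163 − 233) = 185.4 → 185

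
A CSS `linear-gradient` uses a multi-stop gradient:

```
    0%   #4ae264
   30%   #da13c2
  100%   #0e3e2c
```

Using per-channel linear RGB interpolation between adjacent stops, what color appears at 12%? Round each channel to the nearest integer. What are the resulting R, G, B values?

12% lies between the 0% and 30% stops, so the local fraction is t = (12 − 0)/(30 − 0) = 12/30 ≈ 0.4.
#4ae264 → (74, 226, 100); #da13c2 → (218, 19, 194).
R = 74 + 0.4 × (218 − 74) = 131.6 → 132
G = 226 + 0.4 × (19 − 226) = 143.2 → 143
B = 100 + 0.4 × (194 − 100) = 137.6 → 138

(132, 143, 138)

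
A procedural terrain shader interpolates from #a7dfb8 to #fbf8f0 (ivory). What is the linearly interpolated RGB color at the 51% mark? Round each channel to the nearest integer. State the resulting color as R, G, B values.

#a7dfb8 → (167, 223, 184); #fbf8f0 → (251, 248, 240).
51% corresponds to t = 0.51.
R = 167 + 0.51 × (251 − 167) = 167 + 0.51 × 84 = 209.84 → 210
G = 223 + 0.51 × (248 − 223) = 223 + 0.51 × 25 = 235.75 → 236
B = 184 + 0.51 × (240 − 184) = 184 + 0.51 × 56 = 212.56 → 213

(210, 236, 213)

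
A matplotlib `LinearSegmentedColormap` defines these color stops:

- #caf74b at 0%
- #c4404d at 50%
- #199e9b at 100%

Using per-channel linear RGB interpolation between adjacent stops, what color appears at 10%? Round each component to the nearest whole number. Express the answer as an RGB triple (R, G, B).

(201, 210, 75)

10% lies between the 0% and 50% stops, so the local fraction is t = (10 − 0)/(50 − 0) = 10/50 ≈ 0.2.
#caf74b → (202, 247, 75); #c4404d → (196, 64, 77).
R = 202 + 0.2 × (196 − 202) = 200.8 → 201
G = 247 + 0.2 × (64 − 247) = 210.4 → 210
B = 75 + 0.2 × (77 − 75) = 75.4 → 75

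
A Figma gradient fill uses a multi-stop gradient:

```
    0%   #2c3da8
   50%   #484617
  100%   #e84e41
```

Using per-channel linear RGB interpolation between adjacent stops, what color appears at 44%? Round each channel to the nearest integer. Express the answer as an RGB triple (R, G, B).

(69, 69, 40)

44% lies between the 0% and 50% stops, so the local fraction is t = (44 − 0)/(50 − 0) = 44/50 ≈ 0.88.
#2c3da8 → (44, 61, 168); #484617 → (72, 70, 23).
R = 44 + 0.88 × (72 − 44) = 68.64 → 69
G = 61 + 0.88 × (70 − 61) = 68.92 → 69
B = 168 + 0.88 × (23 − 168) = 40.4 → 40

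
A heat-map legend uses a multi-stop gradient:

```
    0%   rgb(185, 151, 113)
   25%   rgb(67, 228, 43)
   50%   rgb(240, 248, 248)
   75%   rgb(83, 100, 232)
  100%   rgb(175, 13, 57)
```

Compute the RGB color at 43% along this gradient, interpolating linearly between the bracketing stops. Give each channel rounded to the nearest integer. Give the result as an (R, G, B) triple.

43% lies between the 25% and 50% stops, so the local fraction is t = (43 − 25)/(50 − 25) = 18/25 ≈ 0.72.
R = 67 + 0.72 × (240 − 67) = 191.56 → 192
G = 228 + 0.72 × (248 − 228) = 242.4 → 242
B = 43 + 0.72 × (248 − 43) = 190.6 → 191

(192, 242, 191)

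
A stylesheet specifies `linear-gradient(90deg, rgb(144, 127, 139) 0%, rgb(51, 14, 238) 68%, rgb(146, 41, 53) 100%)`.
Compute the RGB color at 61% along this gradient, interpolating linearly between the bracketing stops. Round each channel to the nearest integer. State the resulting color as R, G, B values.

61% lies between the 0% and 68% stops, so the local fraction is t = (61 − 0)/(68 − 0) = 61/68 ≈ 0.8971.
R = 144 + 0.8971 × (51 − 144) = 60.57 → 61
G = 127 + 0.8971 × (14 − 127) = 25.628 → 26
B = 139 + 0.8971 × (238 − 139) = 227.813 → 228

(61, 26, 228)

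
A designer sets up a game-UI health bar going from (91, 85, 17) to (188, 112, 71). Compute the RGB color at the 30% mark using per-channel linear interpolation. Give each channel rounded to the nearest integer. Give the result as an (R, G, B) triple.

(120, 93, 33)

30% corresponds to t = 0.3.
R = 91 + 0.3 × (188 − 91) = 91 + 0.3 × 97 = 120.1 → 120
G = 85 + 0.3 × (112 − 85) = 85 + 0.3 × 27 = 93.1 → 93
B = 17 + 0.3 × (71 − 17) = 17 + 0.3 × 54 = 33.2 → 33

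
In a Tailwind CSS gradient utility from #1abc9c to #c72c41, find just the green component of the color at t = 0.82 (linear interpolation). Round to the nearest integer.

70

G₁ = 188 (from #1abc9c), G₂ = 44 (from #c72c41).
G = 188 + 0.82 × (44 − 188) = 69.92 → 70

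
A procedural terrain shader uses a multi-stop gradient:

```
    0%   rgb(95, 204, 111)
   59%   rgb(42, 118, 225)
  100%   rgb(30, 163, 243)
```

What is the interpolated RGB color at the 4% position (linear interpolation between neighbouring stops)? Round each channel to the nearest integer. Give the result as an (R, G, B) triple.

(91, 198, 119)

4% lies between the 0% and 59% stops, so the local fraction is t = (4 − 0)/(59 − 0) = 4/59 ≈ 0.0678.
R = 95 + 0.0678 × (42 − 95) = 91.407 → 91
G = 204 + 0.0678 × (118 − 204) = 198.169 → 198
B = 111 + 0.0678 × (225 − 111) = 118.729 → 119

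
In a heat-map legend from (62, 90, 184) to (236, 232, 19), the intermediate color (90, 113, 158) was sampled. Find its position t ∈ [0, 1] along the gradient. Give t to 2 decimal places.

0.16

Invert the lerp on the R channel (largest span, 174): t = (90 − 62) / (236 − 62) = 28/174 = 0.16092.
Check on G: (113 − 90)/(232 − 90) = 0.162 ✓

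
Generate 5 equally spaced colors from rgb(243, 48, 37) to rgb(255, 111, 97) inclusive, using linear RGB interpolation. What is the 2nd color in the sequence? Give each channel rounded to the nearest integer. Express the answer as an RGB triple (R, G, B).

With 5 swatches and endpoints inclusive, swatch 2 sits at t = (2 − 1)/(5 − 1) = 1/4 ≈ 0.25.
R = 243 + 0.25 × (255 − 243) = 246 → 246
G = 48 + 0.25 × (111 − 48) = 63.75 → 64
B = 37 + 0.25 × (97 − 37) = 52 → 52

(246, 64, 52)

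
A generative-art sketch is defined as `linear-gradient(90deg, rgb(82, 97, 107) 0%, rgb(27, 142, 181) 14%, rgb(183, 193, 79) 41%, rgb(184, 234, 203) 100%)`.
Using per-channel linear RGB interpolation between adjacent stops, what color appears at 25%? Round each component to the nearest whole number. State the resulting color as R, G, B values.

25% lies between the 14% and 41% stops, so the local fraction is t = (25 − 14)/(41 − 14) = 11/27 ≈ 0.4074.
R = 27 + 0.4074 × (183 − 27) = 90.554 → 91
G = 142 + 0.4074 × (193 − 142) = 162.777 → 163
B = 181 + 0.4074 × (79 − 181) = 139.445 → 139

(91, 163, 139)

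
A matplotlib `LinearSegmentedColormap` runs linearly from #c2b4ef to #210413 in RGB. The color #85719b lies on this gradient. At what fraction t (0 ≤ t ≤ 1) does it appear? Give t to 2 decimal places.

0.38

Invert the lerp on the B channel (largest span, 220): t = (155 − 239) / (19 − 239) = -84/-220 = 0.38182.
Check on R: (133 − 194)/(33 − 194) = 0.3789 ✓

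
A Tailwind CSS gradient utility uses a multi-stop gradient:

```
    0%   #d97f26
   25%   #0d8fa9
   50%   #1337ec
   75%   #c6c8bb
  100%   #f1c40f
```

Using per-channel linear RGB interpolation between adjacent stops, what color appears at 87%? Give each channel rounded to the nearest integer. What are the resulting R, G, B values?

(219, 198, 104)

87% lies between the 75% and 100% stops, so the local fraction is t = (87 − 75)/(100 − 75) = 12/25 ≈ 0.48.
#c6c8bb → (198, 200, 187); #f1c40f → (241, 196, 15).
R = 198 + 0.48 × (241 − 198) = 218.64 → 219
G = 200 + 0.48 × (196 − 200) = 198.08 → 198
B = 187 + 0.48 × (15 − 187) = 104.44 → 104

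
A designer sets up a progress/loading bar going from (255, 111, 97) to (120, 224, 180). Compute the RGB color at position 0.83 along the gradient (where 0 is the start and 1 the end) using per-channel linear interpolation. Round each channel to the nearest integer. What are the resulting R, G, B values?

(143, 205, 166)

R = 255 + 0.83 × (120 − 255) = 255 + 0.83 × -135 = 142.95 → 143
G = 111 + 0.83 × (224 − 111) = 111 + 0.83 × 113 = 204.79 → 205
B = 97 + 0.83 × (180 − 97) = 97 + 0.83 × 83 = 165.89 → 166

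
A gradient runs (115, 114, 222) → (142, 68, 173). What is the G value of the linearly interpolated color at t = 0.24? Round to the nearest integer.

103

G = 114 + 0.24 × (68 − 114) = 102.96 → 103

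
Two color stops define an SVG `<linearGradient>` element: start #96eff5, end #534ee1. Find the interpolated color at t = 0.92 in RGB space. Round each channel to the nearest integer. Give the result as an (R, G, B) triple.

(88, 91, 227)

#96eff5 → (150, 239, 245); #534ee1 → (83, 78, 225).
R = 150 + 0.92 × (83 − 150) = 150 + 0.92 × -67 = 88.36 → 88
G = 239 + 0.92 × (78 − 239) = 239 + 0.92 × -161 = 90.88 → 91
B = 245 + 0.92 × (225 − 245) = 245 + 0.92 × -20 = 226.6 → 227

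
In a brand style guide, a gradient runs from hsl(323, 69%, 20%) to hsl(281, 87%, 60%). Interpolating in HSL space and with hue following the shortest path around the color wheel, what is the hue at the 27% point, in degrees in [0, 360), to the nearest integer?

312

Hue arc: Δh = 281 − 323 = -42° (|Δh| ≤ 180, already the shorter path).
H = 323 + 0.27 × (-42) = 311.66 → 312°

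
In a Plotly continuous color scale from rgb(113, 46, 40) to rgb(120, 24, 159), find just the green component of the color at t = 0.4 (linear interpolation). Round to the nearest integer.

37

G = 46 + 0.4 × (24 − 46) = 37.2 → 37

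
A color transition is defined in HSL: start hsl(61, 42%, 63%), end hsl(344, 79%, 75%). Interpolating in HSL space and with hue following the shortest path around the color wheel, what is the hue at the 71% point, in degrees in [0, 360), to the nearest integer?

Hue: 344 − 61 = 283°, but |283| > 180 so the shorter arc goes the other way: Δh = 283 − 360 = -77°.
H = 61 + 0.71 × (-77) = 6.33 → 6°

6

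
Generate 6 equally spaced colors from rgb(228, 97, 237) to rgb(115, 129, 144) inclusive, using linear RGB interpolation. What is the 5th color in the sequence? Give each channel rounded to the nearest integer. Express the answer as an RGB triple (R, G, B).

With 6 swatches and endpoints inclusive, swatch 5 sits at t = (5 − 1)/(6 − 1) = 4/5 ≈ 0.8.
R = 228 + 0.8 × (115 − 228) = 137.6 → 138
G = 97 + 0.8 × (129 − 97) = 122.6 → 123
B = 237 + 0.8 × (144 − 237) = 162.6 → 163

(138, 123, 163)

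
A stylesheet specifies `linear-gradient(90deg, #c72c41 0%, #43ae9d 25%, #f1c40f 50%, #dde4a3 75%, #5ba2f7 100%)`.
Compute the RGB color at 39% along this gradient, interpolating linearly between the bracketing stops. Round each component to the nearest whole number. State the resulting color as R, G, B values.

(164, 186, 77)

39% lies between the 25% and 50% stops, so the local fraction is t = (39 − 25)/(50 − 25) = 14/25 ≈ 0.56.
#43ae9d → (67, 174, 157); #f1c40f → (241, 196, 15).
R = 67 + 0.56 × (241 − 67) = 164.44 → 164
G = 174 + 0.56 × (196 − 174) = 186.32 → 186
B = 157 + 0.56 × (15 − 157) = 77.48 → 77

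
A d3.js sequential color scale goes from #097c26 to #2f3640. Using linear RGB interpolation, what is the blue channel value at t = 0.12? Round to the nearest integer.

41

B₁ = 38 (from #097c26), B₂ = 64 (from #2f3640).
B = 38 + 0.12 × (64 − 38) = 41.12 → 41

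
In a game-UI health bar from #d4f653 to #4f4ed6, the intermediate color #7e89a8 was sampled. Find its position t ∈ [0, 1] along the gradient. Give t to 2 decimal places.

0.65

Invert the lerp on the G channel (largest span, 168): t = (137 − 246) / (78 − 246) = -109/-168 = 0.64881.
Check on R: (126 − 212)/(79 − 212) = 0.6466 ✓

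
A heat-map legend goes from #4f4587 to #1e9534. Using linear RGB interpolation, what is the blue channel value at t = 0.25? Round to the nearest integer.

B₁ = 135 (from #4f4587), B₂ = 52 (from #1e9534).
B = 135 + 0.25 × (52 − 135) = 114.25 → 114

114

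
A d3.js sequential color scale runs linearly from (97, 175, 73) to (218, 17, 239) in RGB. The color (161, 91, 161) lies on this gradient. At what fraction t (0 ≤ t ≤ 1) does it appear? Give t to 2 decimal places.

0.53

Invert the lerp on the B channel (largest span, 166): t = (161 − 73) / (239 − 73) = 88/166 = 0.53012.
Check on R: (161 − 97)/(218 − 97) = 0.5289 ✓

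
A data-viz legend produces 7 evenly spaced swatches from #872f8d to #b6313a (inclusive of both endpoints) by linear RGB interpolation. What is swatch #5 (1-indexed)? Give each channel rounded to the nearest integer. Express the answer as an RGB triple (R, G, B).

With 7 swatches and endpoints inclusive, swatch 5 sits at t = (5 − 1)/(7 − 1) = 4/6 ≈ 0.6667.
#872f8d → (135, 47, 141); #b6313a → (182, 49, 58).
R = 135 + 0.6667 × (182 − 135) = 166.335 → 166
G = 47 + 0.6667 × (49 − 47) = 48.333 → 48
B = 141 + 0.6667 × (58 − 141) = 85.664 → 86

(166, 48, 86)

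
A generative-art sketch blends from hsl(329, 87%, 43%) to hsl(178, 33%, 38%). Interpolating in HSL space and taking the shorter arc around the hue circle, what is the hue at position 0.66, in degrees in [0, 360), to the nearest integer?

229

Hue arc: Δh = 178 − 329 = -151° (|Δh| ≤ 180, already the shorter path).
H = 329 + 0.66 × (-151) = 229.34 → 229°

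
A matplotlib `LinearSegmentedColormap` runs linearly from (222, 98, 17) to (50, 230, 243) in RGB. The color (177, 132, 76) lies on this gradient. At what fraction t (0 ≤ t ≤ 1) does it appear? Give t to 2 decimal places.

Invert the lerp on the B channel (largest span, 226): t = (76 − 17) / (243 − 17) = 59/226 = 0.26106.
Check on R: (177 − 222)/(50 − 222) = 0.2616 ✓

0.26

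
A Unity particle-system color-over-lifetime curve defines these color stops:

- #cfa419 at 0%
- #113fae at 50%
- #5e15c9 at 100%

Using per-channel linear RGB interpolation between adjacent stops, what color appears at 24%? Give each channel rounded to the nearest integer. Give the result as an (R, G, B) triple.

(116, 116, 97)

24% lies between the 0% and 50% stops, so the local fraction is t = (24 − 0)/(50 − 0) = 24/50 ≈ 0.48.
#cfa419 → (207, 164, 25); #113fae → (17, 63, 174).
R = 207 + 0.48 × (17 − 207) = 115.8 → 116
G = 164 + 0.48 × (63 − 164) = 115.52 → 116
B = 25 + 0.48 × (174 − 25) = 96.52 → 97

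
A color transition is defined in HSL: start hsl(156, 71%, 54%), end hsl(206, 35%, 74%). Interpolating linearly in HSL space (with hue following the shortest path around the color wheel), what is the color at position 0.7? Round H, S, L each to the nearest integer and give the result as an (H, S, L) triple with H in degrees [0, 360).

(191, 46, 68)

Hue arc: Δh = 206 − 156 = 50° (|Δh| ≤ 180, already the shorter path).
H = 156 + 0.7 × (50) = 191 → 191°
S = 71 + 0.7 × (35 − 71) = 45.8 → 46%
L = 54 + 0.7 × (74 − 54) = 68 → 68%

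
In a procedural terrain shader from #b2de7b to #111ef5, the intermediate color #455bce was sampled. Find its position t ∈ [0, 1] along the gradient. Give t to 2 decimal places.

Invert the lerp on the G channel (largest span, 192): t = (91 − 222) / (30 − 222) = -131/-192 = 0.68229.
Check on R: (69 − 178)/(17 − 178) = 0.677 ✓

0.68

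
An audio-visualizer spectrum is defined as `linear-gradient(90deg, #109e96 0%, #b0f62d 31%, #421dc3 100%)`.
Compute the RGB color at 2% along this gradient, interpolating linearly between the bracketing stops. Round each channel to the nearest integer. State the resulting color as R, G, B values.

(26, 164, 143)

2% lies between the 0% and 31% stops, so the local fraction is t = (2 − 0)/(31 − 0) = 2/31 ≈ 0.0645.
#109e96 → (16, 158, 150); #b0f62d → (176, 246, 45).
R = 16 + 0.0645 × (176 − 16) = 26.32 → 26
G = 158 + 0.0645 × (246 − 158) = 163.676 → 164
B = 150 + 0.0645 × (45 − 150) = 143.227 → 143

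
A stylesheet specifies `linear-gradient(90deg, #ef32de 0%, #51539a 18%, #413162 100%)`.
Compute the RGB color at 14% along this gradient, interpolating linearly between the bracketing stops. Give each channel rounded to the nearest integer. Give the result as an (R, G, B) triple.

(116, 76, 169)

14% lies between the 0% and 18% stops, so the local fraction is t = (14 − 0)/(18 − 0) = 14/18 ≈ 0.7778.
#ef32de → (239, 50, 222); #51539a → (81, 83, 154).
R = 239 + 0.7778 × (81 − 239) = 116.108 → 116
G = 50 + 0.7778 × (83 − 50) = 75.667 → 76
B = 222 + 0.7778 × (154 − 222) = 169.11 → 169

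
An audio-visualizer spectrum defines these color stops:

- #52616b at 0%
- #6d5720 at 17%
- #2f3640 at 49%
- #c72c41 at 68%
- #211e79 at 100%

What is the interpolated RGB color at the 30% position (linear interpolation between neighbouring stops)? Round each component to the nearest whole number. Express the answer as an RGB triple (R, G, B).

30% lies between the 17% and 49% stops, so the local fraction is t = (30 − 17)/(49 − 17) = 13/32 ≈ 0.4062.
#6d5720 → (109, 87, 32); #2f3640 → (47, 54, 64).
R = 109 + 0.4062 × (47 − 109) = 83.816 → 84
G = 87 + 0.4062 × (54 − 87) = 73.595 → 74
B = 32 + 0.4062 × (64 − 32) = 44.998 → 45

(84, 74, 45)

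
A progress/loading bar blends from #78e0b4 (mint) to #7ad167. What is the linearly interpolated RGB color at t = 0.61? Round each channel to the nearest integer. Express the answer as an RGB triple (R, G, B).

#78e0b4 → (120, 224, 180); #7ad167 → (122, 209, 103).
R = 120 + 0.61 × (122 − 120) = 120 + 0.61 × 2 = 121.22 → 121
G = 224 + 0.61 × (209 − 224) = 224 + 0.61 × -15 = 214.85 → 215
B = 180 + 0.61 × (103 − 180) = 180 + 0.61 × -77 = 133.03 → 133
So the blended color is (121, 215, 133), about #79d785.

(121, 215, 133)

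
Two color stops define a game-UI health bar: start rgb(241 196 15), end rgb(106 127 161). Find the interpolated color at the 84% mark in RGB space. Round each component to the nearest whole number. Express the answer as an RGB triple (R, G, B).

84% corresponds to t = 0.84.
R = 241 + 0.84 × (106 − 241) = 241 + 0.84 × -135 = 127.6 → 128
G = 196 + 0.84 × (127 − 196) = 196 + 0.84 × -69 = 138.04 → 138
B = 15 + 0.84 × (161 − 15) = 15 + 0.84 × 146 = 137.64 → 138
So the blended color is (128, 138, 138), about #808a8a.

(128, 138, 138)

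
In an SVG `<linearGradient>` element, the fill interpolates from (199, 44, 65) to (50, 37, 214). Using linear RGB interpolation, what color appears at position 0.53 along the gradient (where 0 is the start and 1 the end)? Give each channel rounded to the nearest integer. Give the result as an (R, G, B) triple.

(120, 40, 144)

R = 199 + 0.53 × (50 − 199) = 199 + 0.53 × -149 = 120.03 → 120
G = 44 + 0.53 × (37 − 44) = 44 + 0.53 × -7 = 40.29 → 40
B = 65 + 0.53 × (214 − 65) = 65 + 0.53 × 149 = 143.97 → 144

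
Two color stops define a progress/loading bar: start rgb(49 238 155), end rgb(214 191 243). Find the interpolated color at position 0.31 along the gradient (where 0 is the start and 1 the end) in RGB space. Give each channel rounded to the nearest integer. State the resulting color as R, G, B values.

(100, 223, 182)

R = 49 + 0.31 × (214 − 49) = 49 + 0.31 × 165 = 100.15 → 100
G = 238 + 0.31 × (191 − 238) = 238 + 0.31 × -47 = 223.43 → 223
B = 155 + 0.31 × (243 − 155) = 155 + 0.31 × 88 = 182.28 → 182
So the blended color is (100, 223, 182), about #64dfb6.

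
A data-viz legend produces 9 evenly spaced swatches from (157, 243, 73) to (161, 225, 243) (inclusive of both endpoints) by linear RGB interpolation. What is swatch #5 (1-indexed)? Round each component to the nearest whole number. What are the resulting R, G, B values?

With 9 swatches and endpoints inclusive, swatch 5 sits at t = (5 − 1)/(9 − 1) = 4/8 ≈ 0.5.
R = 157 + 0.5 × (161 − 157) = 159 → 159
G = 243 + 0.5 × (225 − 243) = 234 → 234
B = 73 + 0.5 × (243 − 73) = 158 → 158

(159, 234, 158)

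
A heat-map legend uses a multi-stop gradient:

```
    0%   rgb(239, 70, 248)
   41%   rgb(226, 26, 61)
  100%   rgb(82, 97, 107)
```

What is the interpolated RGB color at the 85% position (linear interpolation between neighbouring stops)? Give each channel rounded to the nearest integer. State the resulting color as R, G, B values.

(119, 79, 95)

85% lies between the 41% and 100% stops, so the local fraction is t = (85 − 41)/(100 − 41) = 44/59 ≈ 0.7458.
R = 226 + 0.7458 × (82 − 226) = 118.605 → 119
G = 26 + 0.7458 × (97 − 26) = 78.952 → 79
B = 61 + 0.7458 × (107 − 61) = 95.307 → 95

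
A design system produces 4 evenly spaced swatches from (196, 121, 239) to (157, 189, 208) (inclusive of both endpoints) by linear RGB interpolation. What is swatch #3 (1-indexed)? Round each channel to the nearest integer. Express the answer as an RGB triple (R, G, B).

(170, 166, 218)

With 4 swatches and endpoints inclusive, swatch 3 sits at t = (3 − 1)/(4 − 1) = 2/3 ≈ 0.6667.
R = 196 + 0.6667 × (157 − 196) = 169.999 → 170
G = 121 + 0.6667 × (189 − 121) = 166.336 → 166
B = 239 + 0.6667 × (208 − 239) = 218.332 → 218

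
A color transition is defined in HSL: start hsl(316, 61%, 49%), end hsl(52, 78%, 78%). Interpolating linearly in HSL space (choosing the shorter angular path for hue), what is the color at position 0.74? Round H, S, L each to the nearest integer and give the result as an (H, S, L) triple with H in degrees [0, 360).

Hue: 52 − 316 = -264°, but |-264| > 180 so the shorter arc goes the other way: Δh = -264 + 360 = 96°.
H = 316 + 0.74 × (96) = 387.04 → 387 → 387 mod 360 = 27°
S = 61 + 0.74 × (78 − 61) = 73.58 → 74%
L = 49 + 0.74 × (78 − 49) = 70.46 → 70%

(27, 74, 70)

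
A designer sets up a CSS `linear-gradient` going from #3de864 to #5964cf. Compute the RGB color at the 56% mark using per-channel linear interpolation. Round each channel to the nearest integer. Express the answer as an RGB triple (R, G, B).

(77, 158, 160)

#3de864 → (61, 232, 100); #5964cf → (89, 100, 207).
56% corresponds to t = 0.56.
R = 61 + 0.56 × (89 − 61) = 61 + 0.56 × 28 = 76.68 → 77
G = 232 + 0.56 × (100 − 232) = 232 + 0.56 × -132 = 158.08 → 158
B = 100 + 0.56 × (207 − 100) = 100 + 0.56 × 107 = 159.92 → 160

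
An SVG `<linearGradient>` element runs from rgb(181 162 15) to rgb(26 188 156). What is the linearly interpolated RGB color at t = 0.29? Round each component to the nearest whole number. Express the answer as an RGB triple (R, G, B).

(136, 170, 56)

R = 181 + 0.29 × (26 − 181) = 181 + 0.29 × -155 = 136.05 → 136
G = 162 + 0.29 × (188 − 162) = 162 + 0.29 × 26 = 169.54 → 170
B = 15 + 0.29 × (156 − 15) = 15 + 0.29 × 141 = 55.89 → 56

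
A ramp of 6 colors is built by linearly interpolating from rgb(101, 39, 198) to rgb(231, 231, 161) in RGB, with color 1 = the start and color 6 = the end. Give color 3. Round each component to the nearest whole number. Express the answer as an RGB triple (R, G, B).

With 6 swatches and endpoints inclusive, swatch 3 sits at t = (3 − 1)/(6 − 1) = 2/5 ≈ 0.4.
R = 101 + 0.4 × (231 − 101) = 153 → 153
G = 39 + 0.4 × (231 − 39) = 115.8 → 116
B = 198 + 0.4 × (161 − 198) = 183.2 → 183

(153, 116, 183)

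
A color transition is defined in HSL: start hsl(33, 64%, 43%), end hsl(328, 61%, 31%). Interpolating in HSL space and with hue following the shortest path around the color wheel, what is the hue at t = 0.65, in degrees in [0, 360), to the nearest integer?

Hue: 328 − 33 = 295°, but |295| > 180 so the shorter arc goes the other way: Δh = 295 − 360 = -65°.
H = 33 + 0.65 × (-65) = -9.25 → -9 → -9 mod 360 = 351°

351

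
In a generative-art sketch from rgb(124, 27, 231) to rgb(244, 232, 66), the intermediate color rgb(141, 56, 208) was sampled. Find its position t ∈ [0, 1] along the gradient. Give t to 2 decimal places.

Invert the lerp on the G channel (largest span, 205): t = (56 − 27) / (232 − 27) = 29/205 = 0.14146.
Check on R: (141 − 124)/(244 − 124) = 0.1417 ✓

0.14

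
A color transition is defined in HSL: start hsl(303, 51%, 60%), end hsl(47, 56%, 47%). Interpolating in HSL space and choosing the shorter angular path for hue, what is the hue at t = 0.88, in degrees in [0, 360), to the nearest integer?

Hue: 47 − 303 = -256°, but |-256| > 180 so the shorter arc goes the other way: Δh = -256 + 360 = 104°.
H = 303 + 0.88 × (104) = 394.52 → 395 → 395 mod 360 = 35°

35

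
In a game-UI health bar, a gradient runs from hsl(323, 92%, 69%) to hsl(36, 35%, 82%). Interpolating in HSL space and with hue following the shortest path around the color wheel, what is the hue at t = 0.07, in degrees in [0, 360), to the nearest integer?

Hue: 36 − 323 = -287°, but |-287| > 180 so the shorter arc goes the other way: Δh = -287 + 360 = 73°.
H = 323 + 0.07 × (73) = 328.11 → 328°

328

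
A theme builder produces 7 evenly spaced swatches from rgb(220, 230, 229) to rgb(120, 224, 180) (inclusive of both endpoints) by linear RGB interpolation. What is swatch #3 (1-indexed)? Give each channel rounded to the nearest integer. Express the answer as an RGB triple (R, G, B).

(187, 228, 213)

With 7 swatches and endpoints inclusive, swatch 3 sits at t = (3 − 1)/(7 − 1) = 2/6 ≈ 0.3333.
R = 220 + 0.3333 × (120 − 220) = 186.67 → 187
G = 230 + 0.3333 × (224 − 230) = 228 → 228
B = 229 + 0.3333 × (180 − 229) = 212.668 → 213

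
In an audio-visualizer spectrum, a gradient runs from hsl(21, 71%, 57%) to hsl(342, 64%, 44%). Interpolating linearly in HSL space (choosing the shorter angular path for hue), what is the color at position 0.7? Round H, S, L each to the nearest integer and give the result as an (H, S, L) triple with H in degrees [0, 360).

Hue: 342 − 21 = 321°, but |321| > 180 so the shorter arc goes the other way: Δh = 321 − 360 = -39°.
H = 21 + 0.7 × (-39) = -6.3 → -6 → -6 mod 360 = 354°
S = 71 + 0.7 × (64 − 71) = 66.1 → 66%
L = 57 + 0.7 × (44 − 57) = 47.9 → 48%

(354, 66, 48)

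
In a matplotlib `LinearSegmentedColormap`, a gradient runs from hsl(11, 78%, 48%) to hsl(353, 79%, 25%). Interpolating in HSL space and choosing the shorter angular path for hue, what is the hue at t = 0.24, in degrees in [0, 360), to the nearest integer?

7

Hue: 353 − 11 = 342°, but |342| > 180 so the shorter arc goes the other way: Δh = 342 − 360 = -18°.
H = 11 + 0.24 × (-18) = 6.68 → 7°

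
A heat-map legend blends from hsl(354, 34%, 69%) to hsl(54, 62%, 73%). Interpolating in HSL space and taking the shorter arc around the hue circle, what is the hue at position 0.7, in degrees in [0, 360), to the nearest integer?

Hue: 54 − 354 = -300°, but |-300| > 180 so the shorter arc goes the other way: Δh = -300 + 360 = 60°.
H = 354 + 0.7 × (60) = 396 → 396 → 396 mod 360 = 36°

36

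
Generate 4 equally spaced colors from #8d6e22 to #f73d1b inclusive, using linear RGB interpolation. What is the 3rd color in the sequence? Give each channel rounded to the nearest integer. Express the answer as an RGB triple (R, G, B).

With 4 swatches and endpoints inclusive, swatch 3 sits at t = (3 − 1)/(4 − 1) = 2/3 ≈ 0.6667.
#8d6e22 → (141, 110, 34); #f73d1b → (247, 61, 27).
R = 141 + 0.6667 × (247 − 141) = 211.67 → 212
G = 110 + 0.6667 × (61 − 110) = 77.332 → 77
B = 34 + 0.6667 × (27 − 34) = 29.333 → 29

(212, 77, 29)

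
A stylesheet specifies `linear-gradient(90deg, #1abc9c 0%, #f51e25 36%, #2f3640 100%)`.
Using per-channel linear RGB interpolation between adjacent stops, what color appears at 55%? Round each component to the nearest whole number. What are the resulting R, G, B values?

55% lies between the 36% and 100% stops, so the local fraction is t = (55 − 36)/(100 − 36) = 19/64 ≈ 0.2969.
#f51e25 → (245, 30, 37); #2f3640 → (47, 54, 64).
R = 245 + 0.2969 × (47 − 245) = 186.214 → 186
G = 30 + 0.2969 × (54 − 30) = 37.126 → 37
B = 37 + 0.2969 × (64 − 37) = 45.016 → 45

(186, 37, 45)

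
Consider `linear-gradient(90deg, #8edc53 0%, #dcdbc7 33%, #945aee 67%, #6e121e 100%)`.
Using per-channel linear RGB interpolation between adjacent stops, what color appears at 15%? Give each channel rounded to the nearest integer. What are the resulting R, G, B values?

(177, 220, 136)

15% lies between the 0% and 33% stops, so the local fraction is t = (15 − 0)/(33 − 0) = 15/33 ≈ 0.4545.
#8edc53 → (142, 220, 83); #dcdbc7 → (220, 219, 199).
R = 142 + 0.4545 × (220 − 142) = 177.451 → 177
G = 220 + 0.4545 × (219 − 220) = 219.546 → 220
B = 83 + 0.4545 × (199 − 83) = 135.722 → 136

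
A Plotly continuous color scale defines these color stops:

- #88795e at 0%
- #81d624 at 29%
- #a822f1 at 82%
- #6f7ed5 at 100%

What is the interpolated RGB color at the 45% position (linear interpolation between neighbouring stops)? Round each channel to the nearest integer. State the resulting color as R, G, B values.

(141, 160, 98)

45% lies between the 29% and 82% stops, so the local fraction is t = (45 − 29)/(82 − 29) = 16/53 ≈ 0.3019.
#81d624 → (129, 214, 36); #a822f1 → (168, 34, 241).
R = 129 + 0.3019 × (168 − 129) = 140.774 → 141
G = 214 + 0.3019 × (34 − 214) = 159.658 → 160
B = 36 + 0.3019 × (241 − 36) = 97.889 → 98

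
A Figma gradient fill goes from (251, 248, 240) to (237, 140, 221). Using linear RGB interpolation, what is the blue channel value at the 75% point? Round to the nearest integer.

B = 240 + 0.75 × (221 − 240) = 225.75 → 226

226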